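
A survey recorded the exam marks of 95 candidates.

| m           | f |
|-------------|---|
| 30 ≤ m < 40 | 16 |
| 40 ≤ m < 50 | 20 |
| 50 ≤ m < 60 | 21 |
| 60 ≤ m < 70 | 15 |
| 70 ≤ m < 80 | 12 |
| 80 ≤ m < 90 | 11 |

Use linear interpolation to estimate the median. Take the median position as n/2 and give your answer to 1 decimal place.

55.5

Cumulative frequencies: 16, 36, 57, 72, 84, 95
n = 95; position = n/2 = 47.5.
This falls in the class 50 ≤ m < 60: L = 50, F = 36, f = 21, h = 10.
Median ≈ 50 + ((47.5 − 36) / 21) × 10 = 55.4762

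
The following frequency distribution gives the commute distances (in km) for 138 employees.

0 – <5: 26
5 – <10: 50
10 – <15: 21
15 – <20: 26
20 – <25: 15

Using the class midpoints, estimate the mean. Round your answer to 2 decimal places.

10.83

Midpoints: 2.5, 7.5, 12.5, 17.5, 22.5
Σfm = 26×2.5 + 50×7.5 + 21×12.5 + 26×17.5 + 15×22.5 = 1495
n = Σf = 138
Mean = 1495 / 138 = 10.8333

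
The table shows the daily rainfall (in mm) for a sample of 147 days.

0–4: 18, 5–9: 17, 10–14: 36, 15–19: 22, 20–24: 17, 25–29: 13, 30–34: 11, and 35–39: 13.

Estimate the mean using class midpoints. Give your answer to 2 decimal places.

Midpoints: 2, 7, 12, 17, 22, 27, 32, 37
Σfm = 18×2 + 17×7 + 36×12 + 22×17 + 17×22 + 13×27 + 11×32 + 13×37 = 2519
n = Σf = 147
Mean = 2519 / 147 = 17.1361

17.14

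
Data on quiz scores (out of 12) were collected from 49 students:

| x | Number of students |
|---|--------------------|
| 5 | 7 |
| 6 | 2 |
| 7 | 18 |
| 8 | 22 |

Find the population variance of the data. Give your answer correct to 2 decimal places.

Values: 5, 6, 7, 8
n = 49, Σfx = 349, mean = 7.1224
Σfx² = 2537
Σf(x − x̄)² = Σfx² − (Σfx)²/n = 2537 − 349²/49 = 51.2653
Population variance = 51.2653 / 49 = 1.0462

1.05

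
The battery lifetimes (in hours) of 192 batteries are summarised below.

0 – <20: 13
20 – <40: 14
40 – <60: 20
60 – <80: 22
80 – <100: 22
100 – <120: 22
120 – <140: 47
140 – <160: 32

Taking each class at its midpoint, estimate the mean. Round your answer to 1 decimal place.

Midpoints: 10, 30, 50, 70, 90, 110, 130, 150
Σfm = 13×10 + 14×30 + 20×50 + 22×70 + 22×90 + 22×110 + 47×130 + 32×150 = 18400
n = Σf = 192
Mean = 18400 / 192 = 95.8333

95.8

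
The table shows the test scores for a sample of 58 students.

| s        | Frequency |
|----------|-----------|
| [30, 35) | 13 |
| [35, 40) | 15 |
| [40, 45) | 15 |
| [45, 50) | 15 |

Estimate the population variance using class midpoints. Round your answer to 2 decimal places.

30.32

Midpoints: 32.5, 37.5, 42.5, 47.5
n = 58, Σfm = 2335, mean = 40.2586
Σfm² = 95762.5
Σf(m − x̄)² = Σfm² − (Σfm)²/n = 95762.5 − 2335²/58 = 1758.6207
Population variance = 1758.6207 / 58 = 30.3210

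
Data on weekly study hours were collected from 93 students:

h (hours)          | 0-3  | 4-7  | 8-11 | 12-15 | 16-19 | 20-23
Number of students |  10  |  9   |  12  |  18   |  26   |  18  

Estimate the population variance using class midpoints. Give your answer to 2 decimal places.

40.59

Midpoints: 1.5, 5.5, 9.5, 13.5, 17.5, 21.5
n = 93, Σfm = 1263.5, mean = 13.5860
Σfm² = 20941.25
Σf(m − x̄)² = Σfm² − (Σfm)²/n = 20941.25 − 1263.5²/93 = 3775.3118
Population variance = 3775.3118 / 93 = 40.5948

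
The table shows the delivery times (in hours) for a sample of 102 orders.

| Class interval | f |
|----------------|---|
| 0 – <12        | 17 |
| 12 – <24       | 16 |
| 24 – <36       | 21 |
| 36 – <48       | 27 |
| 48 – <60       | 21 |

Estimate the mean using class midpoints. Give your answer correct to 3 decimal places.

32.235

Midpoints: 6, 18, 30, 42, 54
Σfm = 17×6 + 16×18 + 21×30 + 27×42 + 21×54 = 3288
n = Σf = 102
Mean = 3288 / 102 = 32.2353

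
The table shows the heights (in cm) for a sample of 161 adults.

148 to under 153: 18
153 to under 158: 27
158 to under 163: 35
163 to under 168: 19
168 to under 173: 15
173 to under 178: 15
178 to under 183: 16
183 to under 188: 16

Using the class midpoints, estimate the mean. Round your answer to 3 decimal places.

Midpoints: 150.5, 155.5, 160.5, 165.5, 170.5, 175.5, 180.5, 185.5
Σfm = 18×150.5 + 27×155.5 + 35×160.5 + 19×165.5 + 15×170.5 + 15×175.5 + 16×180.5 + 16×185.5 = 26715.5
n = Σf = 161
Mean = 26715.5 / 161 = 165.9348

165.935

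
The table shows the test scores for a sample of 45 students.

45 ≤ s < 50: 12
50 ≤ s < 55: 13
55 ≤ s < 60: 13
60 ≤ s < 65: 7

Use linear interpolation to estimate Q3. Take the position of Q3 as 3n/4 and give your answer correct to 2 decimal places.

Cumulative frequencies: 12, 25, 38, 45
n = 45; position = 3n/4 = 33.75.
This falls in the class 55 ≤ s < 60: L = 55, F = 25, f = 13, h = 5.
Upper quartile ≈ 55 + ((33.75 − 25) / 13) × 5 = 58.3654

58.37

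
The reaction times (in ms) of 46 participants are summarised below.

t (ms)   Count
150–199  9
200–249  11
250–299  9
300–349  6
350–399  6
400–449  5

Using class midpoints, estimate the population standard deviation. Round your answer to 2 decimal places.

Midpoints: 174.5, 224.5, 274.5, 324.5, 374.5, 424.5
n = 46, Σfm = 12827, mean = 278.8478
Σfm² = 3880911.5
Σf(m − x̄)² = Σfm² − (Σfm)²/n = 3880911.5 − 12827²/46 = 304130.4348
Population variance = 304130.4348 / 46 = 6611.5312
Standard deviation = √6611.5312 = 81.3113

81.31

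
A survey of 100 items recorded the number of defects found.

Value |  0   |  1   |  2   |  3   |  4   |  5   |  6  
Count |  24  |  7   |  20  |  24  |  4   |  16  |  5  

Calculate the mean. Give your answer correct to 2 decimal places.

Values: 0, 1, 2, 3, 4, 5, 6
Σfx = 24×0 + 7×1 + 20×2 + 24×3 + 4×4 + 16×5 + 5×6 = 245
n = Σf = 100
Mean = 245 / 100 = 2.4500

2.45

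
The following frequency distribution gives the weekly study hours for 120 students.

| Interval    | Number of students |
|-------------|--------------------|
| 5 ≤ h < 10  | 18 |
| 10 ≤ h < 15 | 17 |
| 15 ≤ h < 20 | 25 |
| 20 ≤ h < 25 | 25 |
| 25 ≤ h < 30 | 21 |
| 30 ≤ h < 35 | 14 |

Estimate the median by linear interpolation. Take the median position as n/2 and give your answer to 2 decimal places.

Cumulative frequencies: 18, 35, 60, 85, 106, 120
n = 120; position = n/2 = 60.
This falls in the class 15 ≤ h < 20: L = 15, F = 35, f = 25, h = 5.
Median ≈ 15 + ((60 − 35) / 25) × 5 = 20.0000

20.00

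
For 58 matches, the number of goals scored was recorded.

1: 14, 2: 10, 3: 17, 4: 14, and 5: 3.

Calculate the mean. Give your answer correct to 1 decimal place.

Values: 1, 2, 3, 4, 5
Σfx = 14×1 + 10×2 + 17×3 + 14×4 + 3×5 = 156
n = Σf = 58
Mean = 156 / 58 = 2.6897

2.7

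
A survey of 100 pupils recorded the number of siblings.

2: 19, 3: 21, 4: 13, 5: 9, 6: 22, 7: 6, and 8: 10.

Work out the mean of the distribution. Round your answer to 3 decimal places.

4.520

Values: 2, 3, 4, 5, 6, 7, 8
Σfx = 19×2 + 21×3 + 13×4 + 9×5 + 22×6 + 6×7 + 10×8 = 452
n = Σf = 100
Mean = 452 / 100 = 4.5200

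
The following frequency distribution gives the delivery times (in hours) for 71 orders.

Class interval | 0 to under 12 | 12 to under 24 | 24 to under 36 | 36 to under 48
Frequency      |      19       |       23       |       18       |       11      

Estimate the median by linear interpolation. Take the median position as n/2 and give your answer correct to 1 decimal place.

20.6

Cumulative frequencies: 19, 42, 60, 71
n = 71; position = n/2 = 35.5.
This falls in the class 12 to under 24: L = 12, F = 19, f = 23, h = 12.
Median ≈ 12 + ((35.5 − 19) / 23) × 12 = 20.6087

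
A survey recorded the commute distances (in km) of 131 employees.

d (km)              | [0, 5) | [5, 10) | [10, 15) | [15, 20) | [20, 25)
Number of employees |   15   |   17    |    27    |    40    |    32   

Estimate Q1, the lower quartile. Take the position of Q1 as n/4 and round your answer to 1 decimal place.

Cumulative frequencies: 15, 32, 59, 99, 131
n = 131; position = n/4 = 32.75.
This falls in the class [10, 15): L = 10, F = 32, f = 27, h = 5.
Lower quartile ≈ 10 + ((32.75 − 32) / 27) × 5 = 10.1389

10.1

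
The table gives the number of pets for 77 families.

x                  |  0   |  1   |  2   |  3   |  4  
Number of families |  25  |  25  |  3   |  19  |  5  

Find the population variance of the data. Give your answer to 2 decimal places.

1.77

Values: 0, 1, 2, 3, 4
n = 77, Σfx = 108, mean = 1.4026
Σfx² = 288
Σf(x − x̄)² = Σfx² − (Σfx)²/n = 288 − 108²/77 = 136.5195
Population variance = 136.5195 / 77 = 1.7730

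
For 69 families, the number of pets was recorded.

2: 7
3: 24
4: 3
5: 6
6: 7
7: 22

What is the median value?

5

Cumulative frequencies: 7, 31, 34, 40, 47, 69
n = 69, so the median is the value in position (n+1)/2 = 35.
Position 35 falls at value 5.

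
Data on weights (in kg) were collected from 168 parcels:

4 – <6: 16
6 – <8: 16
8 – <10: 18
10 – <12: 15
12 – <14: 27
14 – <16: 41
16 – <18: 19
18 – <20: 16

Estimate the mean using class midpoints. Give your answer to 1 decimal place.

12.6

Midpoints: 5, 7, 9, 11, 13, 15, 17, 19
Σfm = 16×5 + 16×7 + 18×9 + 15×11 + 27×13 + 41×15 + 19×17 + 16×19 = 2112
n = Σf = 168
Mean = 2112 / 168 = 12.5714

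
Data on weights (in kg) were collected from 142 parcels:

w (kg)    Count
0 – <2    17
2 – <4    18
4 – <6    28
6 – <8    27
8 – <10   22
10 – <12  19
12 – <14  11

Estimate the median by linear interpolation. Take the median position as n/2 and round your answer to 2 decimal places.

Cumulative frequencies: 17, 35, 63, 90, 112, 131, 142
n = 142; position = n/2 = 71.
This falls in the class 6 – <8: L = 6, F = 63, f = 27, h = 2.
Median ≈ 6 + ((71 − 63) / 27) × 2 = 6.5926

6.59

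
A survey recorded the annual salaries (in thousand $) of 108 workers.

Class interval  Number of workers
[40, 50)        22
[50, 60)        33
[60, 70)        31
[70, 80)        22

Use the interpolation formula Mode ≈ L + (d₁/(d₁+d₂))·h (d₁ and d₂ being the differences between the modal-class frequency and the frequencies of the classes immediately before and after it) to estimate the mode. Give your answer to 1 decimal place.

58.5

Modal class: [50, 60) (highest frequency 33).
d₁ = 33 − 22 = 11, d₂ = 33 − 31 = 2
Mode ≈ 50 + (11/(11+2)) × 10 = 50 + 8.4615 = 58.4615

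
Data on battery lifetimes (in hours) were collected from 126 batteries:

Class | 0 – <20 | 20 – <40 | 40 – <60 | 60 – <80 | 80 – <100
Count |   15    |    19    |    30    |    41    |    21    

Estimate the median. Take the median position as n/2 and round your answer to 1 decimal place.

59.3

Cumulative frequencies: 15, 34, 64, 105, 126
n = 126; position = n/2 = 63.
This falls in the class 40 – <60: L = 40, F = 34, f = 30, h = 20.
Median ≈ 40 + ((63 − 34) / 30) × 20 = 59.3333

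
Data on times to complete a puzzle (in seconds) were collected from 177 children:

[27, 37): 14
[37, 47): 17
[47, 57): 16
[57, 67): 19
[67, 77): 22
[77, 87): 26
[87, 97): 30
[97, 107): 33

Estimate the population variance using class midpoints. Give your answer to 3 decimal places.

Midpoints: 32, 42, 52, 62, 72, 82, 92, 102
n = 177, Σfm = 13014, mean = 73.5254
Σfm² = 1046748
Σf(m − x̄)² = Σfm² − (Σfm)²/n = 1046748 − 13014²/177 = 89888.1356
Population variance = 89888.1356 / 177 = 507.8426

507.843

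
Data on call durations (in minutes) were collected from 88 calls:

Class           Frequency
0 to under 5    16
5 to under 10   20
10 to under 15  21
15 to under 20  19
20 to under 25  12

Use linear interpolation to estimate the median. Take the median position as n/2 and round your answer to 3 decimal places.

Cumulative frequencies: 16, 36, 57, 76, 88
n = 88; position = n/2 = 44.
This falls in the class 10 to under 15: L = 10, F = 36, f = 21, h = 5.
Median ≈ 10 + ((44 − 36) / 21) × 5 = 11.9048

11.905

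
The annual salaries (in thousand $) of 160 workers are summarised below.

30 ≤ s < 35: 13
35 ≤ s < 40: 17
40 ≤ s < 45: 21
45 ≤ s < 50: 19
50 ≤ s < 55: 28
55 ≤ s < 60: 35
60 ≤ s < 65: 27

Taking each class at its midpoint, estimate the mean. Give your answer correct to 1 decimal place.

50.2

Midpoints: 32.5, 37.5, 42.5, 47.5, 52.5, 57.5, 62.5
Σfm = 13×32.5 + 17×37.5 + 21×42.5 + 19×47.5 + 28×52.5 + 35×57.5 + 27×62.5 = 8025
n = Σf = 160
Mean = 8025 / 160 = 50.1562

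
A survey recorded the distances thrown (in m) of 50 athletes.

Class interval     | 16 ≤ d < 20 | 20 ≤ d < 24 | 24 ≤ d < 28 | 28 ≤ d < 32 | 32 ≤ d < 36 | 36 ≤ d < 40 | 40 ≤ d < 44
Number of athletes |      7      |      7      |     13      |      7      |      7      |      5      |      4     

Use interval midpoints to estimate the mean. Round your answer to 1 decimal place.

28.5

Midpoints: 18, 22, 26, 30, 34, 38, 42
Σfm = 7×18 + 7×22 + 13×26 + 7×30 + 7×34 + 5×38 + 4×42 = 1424
n = Σf = 50
Mean = 1424 / 50 = 28.4800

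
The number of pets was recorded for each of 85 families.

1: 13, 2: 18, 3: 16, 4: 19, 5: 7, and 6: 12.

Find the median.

3

Cumulative frequencies: 13, 31, 47, 66, 73, 85
n = 85, so the median is the value in position (n+1)/2 = 43.
Position 43 falls at value 3.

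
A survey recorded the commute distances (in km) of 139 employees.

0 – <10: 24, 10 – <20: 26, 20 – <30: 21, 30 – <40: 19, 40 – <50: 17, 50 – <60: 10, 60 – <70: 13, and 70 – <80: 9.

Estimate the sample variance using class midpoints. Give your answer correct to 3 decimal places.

471.859

Midpoints: 5, 15, 25, 35, 45, 55, 65, 75
n = 139, Σfm = 4535, mean = 32.6259
Σfm² = 213075
Σf(m − x̄)² = Σfm² − (Σfm)²/n = 213075 − 4535²/139 = 65116.5468
Sample variance = 65116.5468 / 138 = 471.8590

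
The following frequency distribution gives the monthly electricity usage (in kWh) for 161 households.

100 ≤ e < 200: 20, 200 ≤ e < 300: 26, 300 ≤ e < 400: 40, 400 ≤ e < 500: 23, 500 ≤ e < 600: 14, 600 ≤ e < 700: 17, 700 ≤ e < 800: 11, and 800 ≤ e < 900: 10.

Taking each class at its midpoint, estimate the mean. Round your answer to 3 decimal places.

Midpoints: 150, 250, 350, 450, 550, 650, 750, 850
Σfm = 20×150 + 26×250 + 40×350 + 23×450 + 14×550 + 17×650 + 11×750 + 10×850 = 69350
n = Σf = 161
Mean = 69350 / 161 = 430.7453

430.745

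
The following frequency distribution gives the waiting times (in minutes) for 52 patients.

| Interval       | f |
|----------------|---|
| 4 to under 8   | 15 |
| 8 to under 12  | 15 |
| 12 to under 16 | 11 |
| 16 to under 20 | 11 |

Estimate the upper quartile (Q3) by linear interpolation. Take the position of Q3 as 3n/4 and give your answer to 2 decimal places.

15.27

Cumulative frequencies: 15, 30, 41, 52
n = 52; position = 3n/4 = 39.
This falls in the class 12 to under 16: L = 12, F = 30, f = 11, h = 4.
Upper quartile ≈ 12 + ((39 − 30) / 11) × 4 = 15.2727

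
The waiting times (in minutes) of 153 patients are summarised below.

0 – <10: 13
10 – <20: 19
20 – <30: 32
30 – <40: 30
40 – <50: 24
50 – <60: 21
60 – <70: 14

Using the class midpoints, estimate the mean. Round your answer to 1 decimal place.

34.9

Midpoints: 5, 15, 25, 35, 45, 55, 65
Σfm = 13×5 + 19×15 + 32×25 + 30×35 + 24×45 + 21×55 + 14×65 = 5345
n = Σf = 153
Mean = 5345 / 153 = 34.9346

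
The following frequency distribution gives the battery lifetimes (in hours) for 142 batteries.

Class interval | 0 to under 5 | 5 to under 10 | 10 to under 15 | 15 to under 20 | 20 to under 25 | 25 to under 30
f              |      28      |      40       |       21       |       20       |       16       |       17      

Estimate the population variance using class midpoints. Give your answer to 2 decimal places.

68.43

Midpoints: 2.5, 7.5, 12.5, 17.5, 22.5, 27.5
n = 142, Σfm = 1810, mean = 12.7465
Σfm² = 32787.5
Σf(m − x̄)² = Σfm² − (Σfm)²/n = 32787.5 − 1810²/142 = 9716.3732
Population variance = 9716.3732 / 142 = 68.4252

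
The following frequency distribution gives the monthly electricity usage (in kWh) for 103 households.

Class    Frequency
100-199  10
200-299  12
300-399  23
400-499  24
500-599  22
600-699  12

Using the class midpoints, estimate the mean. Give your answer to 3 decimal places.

Midpoints: 149.5, 249.5, 349.5, 449.5, 549.5, 649.5
Σfm = 10×149.5 + 12×249.5 + 23×349.5 + 24×449.5 + 22×549.5 + 12×649.5 = 43198.5
n = Σf = 103
Mean = 43198.5 / 103 = 419.4029

419.403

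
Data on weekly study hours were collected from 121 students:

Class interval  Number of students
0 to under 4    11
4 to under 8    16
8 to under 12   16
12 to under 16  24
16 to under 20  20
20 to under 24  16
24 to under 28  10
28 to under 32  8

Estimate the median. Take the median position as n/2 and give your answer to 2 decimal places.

Cumulative frequencies: 11, 27, 43, 67, 87, 103, 113, 121
n = 121; position = n/2 = 60.5.
This falls in the class 12 to under 16: L = 12, F = 43, f = 24, h = 4.
Median ≈ 12 + ((60.5 − 43) / 24) × 4 = 14.9167

14.92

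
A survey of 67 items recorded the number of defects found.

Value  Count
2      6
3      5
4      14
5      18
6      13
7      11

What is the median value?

5

Cumulative frequencies: 6, 11, 25, 43, 56, 67
n = 67, so the median is the value in position (n+1)/2 = 34.
Position 34 falls at value 5.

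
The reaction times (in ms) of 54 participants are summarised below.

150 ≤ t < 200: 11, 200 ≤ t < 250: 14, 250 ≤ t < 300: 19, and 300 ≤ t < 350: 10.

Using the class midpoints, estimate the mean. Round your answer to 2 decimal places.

250.93

Midpoints: 175, 225, 275, 325
Σfm = 11×175 + 14×225 + 19×275 + 10×325 = 13550
n = Σf = 54
Mean = 13550 / 54 = 250.9259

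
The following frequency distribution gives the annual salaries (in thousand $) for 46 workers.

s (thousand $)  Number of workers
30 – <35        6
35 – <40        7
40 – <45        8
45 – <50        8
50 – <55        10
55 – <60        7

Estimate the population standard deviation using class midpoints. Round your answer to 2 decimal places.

Midpoints: 32.5, 37.5, 42.5, 47.5, 52.5, 57.5
n = 46, Σfm = 2105, mean = 45.7609
Σfm² = 99387.5
Σf(m − x̄)² = Σfm² − (Σfm)²/n = 99387.5 − 2105²/46 = 3060.8696
Population variance = 3060.8696 / 46 = 66.5406
Standard deviation = √66.5406 = 8.1572

8.16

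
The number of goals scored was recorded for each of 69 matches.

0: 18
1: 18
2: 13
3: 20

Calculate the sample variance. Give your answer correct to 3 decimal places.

Values: 0, 1, 2, 3
n = 69, Σfx = 104, mean = 1.5072
Σfx² = 250
Σf(x − x̄)² = Σfx² − (Σfx)²/n = 250 − 104²/69 = 93.2464
Sample variance = 93.2464 / 68 = 1.3713

1.371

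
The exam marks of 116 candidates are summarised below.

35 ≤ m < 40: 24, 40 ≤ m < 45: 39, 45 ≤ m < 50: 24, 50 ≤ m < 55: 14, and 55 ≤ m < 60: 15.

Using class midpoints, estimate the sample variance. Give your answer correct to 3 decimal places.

Midpoints: 37.5, 42.5, 47.5, 52.5, 57.5
n = 116, Σfm = 5295, mean = 45.6466
Σfm² = 246525
Σf(m − x̄)² = Σfm² − (Σfm)²/n = 246525 − 5295²/116 = 4826.5086
Sample variance = 4826.5086 / 115 = 41.9696

41.970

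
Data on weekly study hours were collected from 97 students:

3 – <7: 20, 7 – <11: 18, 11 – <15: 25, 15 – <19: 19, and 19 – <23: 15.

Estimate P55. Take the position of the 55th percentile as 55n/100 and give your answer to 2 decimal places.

13.46

Cumulative frequencies: 20, 38, 63, 82, 97
n = 97; position = 55n/100 = 53.35.
This falls in the class 11 – <15: L = 11, F = 38, f = 25, h = 4.
55th percentile ≈ 11 + ((53.35 − 38) / 25) × 4 = 13.4560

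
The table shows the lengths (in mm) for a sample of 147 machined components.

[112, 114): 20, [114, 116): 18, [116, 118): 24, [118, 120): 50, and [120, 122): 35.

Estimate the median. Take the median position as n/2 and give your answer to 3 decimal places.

118.460

Cumulative frequencies: 20, 38, 62, 112, 147
n = 147; position = n/2 = 73.5.
This falls in the class [118, 120): L = 118, F = 62, f = 50, h = 2.
Median ≈ 118 + ((73.5 − 62) / 50) × 2 = 118.4600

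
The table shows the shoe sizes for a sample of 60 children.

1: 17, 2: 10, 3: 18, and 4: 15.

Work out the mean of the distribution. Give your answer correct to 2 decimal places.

Values: 1, 2, 3, 4
Σfx = 17×1 + 10×2 + 18×3 + 15×4 = 151
n = Σf = 60
Mean = 151 / 60 = 2.5167

2.52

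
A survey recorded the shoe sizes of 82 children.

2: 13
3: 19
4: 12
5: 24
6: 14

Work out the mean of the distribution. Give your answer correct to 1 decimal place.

Values: 2, 3, 4, 5, 6
Σfx = 13×2 + 19×3 + 12×4 + 24×5 + 14×6 = 335
n = Σf = 82
Mean = 335 / 82 = 4.0854

4.1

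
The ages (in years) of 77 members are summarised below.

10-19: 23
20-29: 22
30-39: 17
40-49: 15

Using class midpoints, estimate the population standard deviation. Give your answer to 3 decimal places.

Midpoints: 14.5, 24.5, 34.5, 44.5
n = 77, Σfm = 2126.5, mean = 27.6169
Σfm² = 67979.25
Σf(m − x̄)² = Σfm² − (Σfm)²/n = 67979.25 − 2126.5²/77 = 9251.9481
Population variance = 9251.9481 / 77 = 120.1552
Standard deviation = √120.1552 = 10.9615

10.962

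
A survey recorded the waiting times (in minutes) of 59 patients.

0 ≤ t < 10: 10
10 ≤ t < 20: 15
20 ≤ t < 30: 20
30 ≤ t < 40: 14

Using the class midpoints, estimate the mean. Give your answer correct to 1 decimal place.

21.4

Midpoints: 5, 15, 25, 35
Σfm = 10×5 + 15×15 + 20×25 + 14×35 = 1265
n = Σf = 59
Mean = 1265 / 59 = 21.4407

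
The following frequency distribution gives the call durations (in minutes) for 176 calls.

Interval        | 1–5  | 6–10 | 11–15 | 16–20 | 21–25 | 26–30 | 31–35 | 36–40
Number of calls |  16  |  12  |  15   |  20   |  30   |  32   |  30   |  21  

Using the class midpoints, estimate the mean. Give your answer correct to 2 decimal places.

Midpoints: 3, 8, 13, 18, 23, 28, 33, 38
Σfm = 16×3 + 12×8 + 15×13 + 20×18 + 30×23 + 32×28 + 30×33 + 21×38 = 4073
n = Σf = 176
Mean = 4073 / 176 = 23.1420

23.14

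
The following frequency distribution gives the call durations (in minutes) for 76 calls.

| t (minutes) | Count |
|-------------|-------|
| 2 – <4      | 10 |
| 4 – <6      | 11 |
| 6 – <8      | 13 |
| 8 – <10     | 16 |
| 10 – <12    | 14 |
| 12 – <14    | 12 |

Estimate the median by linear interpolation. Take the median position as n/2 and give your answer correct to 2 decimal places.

8.50

Cumulative frequencies: 10, 21, 34, 50, 64, 76
n = 76; position = n/2 = 38.
This falls in the class 8 – <10: L = 8, F = 34, f = 16, h = 2.
Median ≈ 8 + ((38 − 34) / 16) × 2 = 8.5000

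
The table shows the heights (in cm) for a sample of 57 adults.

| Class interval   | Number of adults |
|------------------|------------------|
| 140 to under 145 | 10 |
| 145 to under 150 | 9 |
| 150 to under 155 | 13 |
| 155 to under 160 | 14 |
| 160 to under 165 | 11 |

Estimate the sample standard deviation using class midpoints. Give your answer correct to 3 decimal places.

Midpoints: 142.5, 147.5, 152.5, 157.5, 162.5
n = 57, Σfm = 8727.5, mean = 153.1140
Σfm² = 1338956.25
Σf(m − x̄)² = Σfm² − (Σfm)²/n = 1338956.25 − 8727.5²/57 = 2653.5088
Sample variance = 2653.5088 / 56 = 47.3841
Standard deviation = √47.3841 = 6.8836

6.884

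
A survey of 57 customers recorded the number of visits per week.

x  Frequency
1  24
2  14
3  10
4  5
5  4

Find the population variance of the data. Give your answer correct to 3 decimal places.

Values: 1, 2, 3, 4, 5
n = 57, Σfx = 122, mean = 2.1404
Σfx² = 350
Σf(x − x̄)² = Σfx² − (Σfx)²/n = 350 − 122²/57 = 88.8772
Population variance = 88.8772 / 57 = 1.5592

1.559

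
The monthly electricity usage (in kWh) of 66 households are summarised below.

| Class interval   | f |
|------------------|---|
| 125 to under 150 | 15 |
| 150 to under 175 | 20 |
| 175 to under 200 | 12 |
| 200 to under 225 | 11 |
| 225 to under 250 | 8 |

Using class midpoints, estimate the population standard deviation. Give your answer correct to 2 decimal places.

Midpoints: 137.5, 162.5, 187.5, 212.5, 237.5
n = 66, Σfm = 11800, mean = 178.7879
Σfm² = 2181562.5
Σf(m − x̄)² = Σfm² − (Σfm)²/n = 2181562.5 − 11800²/66 = 71865.5303
Population variance = 71865.5303 / 66 = 1088.8717
Standard deviation = √1088.8717 = 32.9981

33.00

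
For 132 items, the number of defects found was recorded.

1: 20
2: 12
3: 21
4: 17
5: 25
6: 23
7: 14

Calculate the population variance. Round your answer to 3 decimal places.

Values: 1, 2, 3, 4, 5, 6, 7
n = 132, Σfx = 536, mean = 4.0606
Σfx² = 2668
Σf(x − x̄)² = Σfx² − (Σfx)²/n = 2668 − 536²/132 = 491.5152
Population variance = 491.5152 / 132 = 3.7236

3.724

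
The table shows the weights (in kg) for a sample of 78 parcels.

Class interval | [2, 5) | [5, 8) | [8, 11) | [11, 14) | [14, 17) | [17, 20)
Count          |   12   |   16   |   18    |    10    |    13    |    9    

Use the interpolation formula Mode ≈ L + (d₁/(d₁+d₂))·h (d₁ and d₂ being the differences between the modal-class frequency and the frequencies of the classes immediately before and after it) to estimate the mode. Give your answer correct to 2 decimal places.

8.60

Modal class: [8, 11) (highest frequency 18).
d₁ = 18 − 16 = 2, d₂ = 18 − 10 = 8
Mode ≈ 8 + (2/(2+8)) × 3 = 8 + 0.6000 = 8.6000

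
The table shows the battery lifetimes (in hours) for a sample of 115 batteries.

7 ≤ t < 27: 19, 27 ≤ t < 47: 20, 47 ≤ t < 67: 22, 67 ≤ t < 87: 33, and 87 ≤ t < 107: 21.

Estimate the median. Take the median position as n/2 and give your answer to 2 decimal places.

63.82

Cumulative frequencies: 19, 39, 61, 94, 115
n = 115; position = n/2 = 57.5.
This falls in the class 47 ≤ t < 67: L = 47, F = 39, f = 22, h = 20.
Median ≈ 47 + ((57.5 − 39) / 22) × 20 = 63.8182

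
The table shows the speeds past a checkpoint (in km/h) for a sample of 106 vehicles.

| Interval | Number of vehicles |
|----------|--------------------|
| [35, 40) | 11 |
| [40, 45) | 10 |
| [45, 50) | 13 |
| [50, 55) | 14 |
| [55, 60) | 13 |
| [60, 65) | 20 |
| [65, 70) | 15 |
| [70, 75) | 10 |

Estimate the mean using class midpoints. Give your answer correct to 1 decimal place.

Midpoints: 37.5, 42.5, 47.5, 52.5, 57.5, 62.5, 67.5, 72.5
Σfm = 11×37.5 + 10×42.5 + 13×47.5 + 14×52.5 + 13×57.5 + 20×62.5 + 15×67.5 + 10×72.5 = 5925
n = Σf = 106
Mean = 5925 / 106 = 55.8962

55.9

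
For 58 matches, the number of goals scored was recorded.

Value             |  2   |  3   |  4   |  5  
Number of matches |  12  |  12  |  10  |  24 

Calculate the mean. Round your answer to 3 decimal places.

Values: 2, 3, 4, 5
Σfx = 12×2 + 12×3 + 10×4 + 24×5 = 220
n = Σf = 58
Mean = 220 / 58 = 3.7931

3.793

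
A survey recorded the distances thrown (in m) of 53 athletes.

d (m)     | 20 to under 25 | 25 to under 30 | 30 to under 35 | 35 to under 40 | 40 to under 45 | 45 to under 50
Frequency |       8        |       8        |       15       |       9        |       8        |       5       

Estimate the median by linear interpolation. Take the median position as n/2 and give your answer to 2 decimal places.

Cumulative frequencies: 8, 16, 31, 40, 48, 53
n = 53; position = n/2 = 26.5.
This falls in the class 30 to under 35: L = 30, F = 16, f = 15, h = 5.
Median ≈ 30 + ((26.5 − 16) / 15) × 5 = 33.5000

33.50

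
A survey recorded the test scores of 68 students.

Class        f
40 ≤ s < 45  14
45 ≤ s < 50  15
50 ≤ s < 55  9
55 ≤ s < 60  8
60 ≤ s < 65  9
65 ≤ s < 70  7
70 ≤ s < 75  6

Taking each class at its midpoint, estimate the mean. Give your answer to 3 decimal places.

Midpoints: 42.5, 47.5, 52.5, 57.5, 62.5, 67.5, 72.5
Σfm = 14×42.5 + 15×47.5 + 9×52.5 + 8×57.5 + 9×62.5 + 7×67.5 + 6×72.5 = 3710
n = Σf = 68
Mean = 3710 / 68 = 54.5588

54.559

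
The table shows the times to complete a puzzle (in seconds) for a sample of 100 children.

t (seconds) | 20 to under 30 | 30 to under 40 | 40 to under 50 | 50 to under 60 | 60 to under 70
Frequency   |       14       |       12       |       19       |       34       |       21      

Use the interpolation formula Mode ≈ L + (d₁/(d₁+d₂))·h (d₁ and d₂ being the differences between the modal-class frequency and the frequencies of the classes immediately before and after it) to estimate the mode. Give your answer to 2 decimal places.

55.36

Modal class: 50 to under 60 (highest frequency 34).
d₁ = 34 − 19 = 15, d₂ = 34 − 21 = 13
Mode ≈ 50 + (15/(15+13)) × 10 = 50 + 5.3571 = 55.3571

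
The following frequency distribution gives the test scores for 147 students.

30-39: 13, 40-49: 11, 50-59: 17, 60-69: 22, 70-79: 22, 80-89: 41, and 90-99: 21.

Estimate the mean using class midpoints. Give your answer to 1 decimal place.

Midpoints: 34.5, 44.5, 54.5, 64.5, 74.5, 84.5, 94.5
Σfm = 13×34.5 + 11×44.5 + 17×54.5 + 22×64.5 + 22×74.5 + 41×84.5 + 21×94.5 = 10371.5
n = Σf = 147
Mean = 10371.5 / 147 = 70.5544

70.6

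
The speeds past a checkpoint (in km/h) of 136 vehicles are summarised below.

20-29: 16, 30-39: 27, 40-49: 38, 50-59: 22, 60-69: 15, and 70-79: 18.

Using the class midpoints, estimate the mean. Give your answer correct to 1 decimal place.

Midpoints: 24.5, 34.5, 44.5, 54.5, 64.5, 74.5
Σfm = 16×24.5 + 27×34.5 + 38×44.5 + 22×54.5 + 15×64.5 + 18×74.5 = 6522
n = Σf = 136
Mean = 6522 / 136 = 47.9559

48.0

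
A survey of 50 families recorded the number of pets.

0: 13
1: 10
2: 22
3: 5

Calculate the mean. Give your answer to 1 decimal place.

Values: 0, 1, 2, 3
Σfx = 13×0 + 10×1 + 22×2 + 5×3 = 69
n = Σf = 50
Mean = 69 / 50 = 1.3800

1.4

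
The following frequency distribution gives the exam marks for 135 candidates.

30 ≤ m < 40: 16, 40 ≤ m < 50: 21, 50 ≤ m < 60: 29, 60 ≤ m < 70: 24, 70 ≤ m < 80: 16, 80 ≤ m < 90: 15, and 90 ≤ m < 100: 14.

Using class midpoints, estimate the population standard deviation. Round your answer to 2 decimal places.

18.30

Midpoints: 35, 45, 55, 65, 75, 85, 95
n = 135, Σfm = 8465, mean = 62.7037
Σfm² = 575975
Σf(m − x̄)² = Σfm² − (Σfm)²/n = 575975 − 8465²/135 = 45188.1481
Population variance = 45188.1481 / 135 = 334.7270
Standard deviation = √334.7270 = 18.2955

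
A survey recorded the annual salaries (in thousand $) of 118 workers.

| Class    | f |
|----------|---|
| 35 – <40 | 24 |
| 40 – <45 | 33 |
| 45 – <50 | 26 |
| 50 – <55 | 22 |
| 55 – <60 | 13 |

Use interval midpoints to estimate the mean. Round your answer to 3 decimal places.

Midpoints: 37.5, 42.5, 47.5, 52.5, 57.5
Σfm = 24×37.5 + 33×42.5 + 26×47.5 + 22×52.5 + 13×57.5 = 5440
n = Σf = 118
Mean = 5440 / 118 = 46.1017

46.102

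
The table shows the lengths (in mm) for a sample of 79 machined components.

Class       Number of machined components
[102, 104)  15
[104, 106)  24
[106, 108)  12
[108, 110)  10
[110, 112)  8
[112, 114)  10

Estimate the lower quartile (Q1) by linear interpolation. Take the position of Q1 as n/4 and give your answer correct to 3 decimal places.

Cumulative frequencies: 15, 39, 51, 61, 69, 79
n = 79; position = n/4 = 19.75.
This falls in the class [104, 106): L = 104, F = 15, f = 24, h = 2.
Lower quartile ≈ 104 + ((19.75 − 15) / 24) × 2 = 104.3958

104.396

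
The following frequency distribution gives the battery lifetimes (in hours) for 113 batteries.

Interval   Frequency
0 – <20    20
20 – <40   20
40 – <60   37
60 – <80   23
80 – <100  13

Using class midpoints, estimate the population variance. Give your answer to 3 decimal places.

Midpoints: 10, 30, 50, 70, 90
n = 113, Σfm = 5430, mean = 48.0531
Σfm² = 330500
Σf(m − x̄)² = Σfm² − (Σfm)²/n = 330500 − 5430²/113 = 69571.6814
Population variance = 69571.6814 / 113 = 615.6786

615.679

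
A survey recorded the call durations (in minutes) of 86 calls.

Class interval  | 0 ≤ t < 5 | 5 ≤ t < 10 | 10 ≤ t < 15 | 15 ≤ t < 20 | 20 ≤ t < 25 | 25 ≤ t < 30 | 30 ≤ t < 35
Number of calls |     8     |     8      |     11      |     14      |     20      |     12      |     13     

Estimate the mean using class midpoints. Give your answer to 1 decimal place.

Midpoints: 2.5, 7.5, 12.5, 17.5, 22.5, 27.5, 32.5
Σfm = 8×2.5 + 8×7.5 + 11×12.5 + 14×17.5 + 20×22.5 + 12×27.5 + 13×32.5 = 1665
n = Σf = 86
Mean = 1665 / 86 = 19.3605

19.4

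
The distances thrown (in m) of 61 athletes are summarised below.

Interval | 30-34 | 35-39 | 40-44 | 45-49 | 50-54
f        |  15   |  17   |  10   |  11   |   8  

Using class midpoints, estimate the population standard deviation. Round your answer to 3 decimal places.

Midpoints: 32, 37, 42, 47, 52
n = 61, Σfm = 2462, mean = 40.3607
Σfm² = 102204
Σf(m − x̄)² = Σfm² − (Σfm)²/n = 102204 − 2462²/61 = 2836.0656
Population variance = 2836.0656 / 61 = 46.4929
Standard deviation = √46.4929 = 6.8186

6.819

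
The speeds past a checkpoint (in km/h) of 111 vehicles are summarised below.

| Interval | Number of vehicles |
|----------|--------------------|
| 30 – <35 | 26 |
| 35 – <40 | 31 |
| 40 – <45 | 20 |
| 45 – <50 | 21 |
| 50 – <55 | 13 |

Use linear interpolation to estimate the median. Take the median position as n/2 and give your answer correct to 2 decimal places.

Cumulative frequencies: 26, 57, 77, 98, 111
n = 111; position = n/2 = 55.5.
This falls in the class 35 – <40: L = 35, F = 26, f = 31, h = 5.
Median ≈ 35 + ((55.5 − 26) / 31) × 5 = 39.7581

39.76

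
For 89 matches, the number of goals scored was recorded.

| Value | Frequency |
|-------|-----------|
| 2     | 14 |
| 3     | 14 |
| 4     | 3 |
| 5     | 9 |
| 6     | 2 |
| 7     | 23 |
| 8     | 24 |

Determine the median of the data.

7

Cumulative frequencies: 14, 28, 31, 40, 42, 65, 89
n = 89, so the median is the value in position (n+1)/2 = 45.
Position 45 falls at value 7.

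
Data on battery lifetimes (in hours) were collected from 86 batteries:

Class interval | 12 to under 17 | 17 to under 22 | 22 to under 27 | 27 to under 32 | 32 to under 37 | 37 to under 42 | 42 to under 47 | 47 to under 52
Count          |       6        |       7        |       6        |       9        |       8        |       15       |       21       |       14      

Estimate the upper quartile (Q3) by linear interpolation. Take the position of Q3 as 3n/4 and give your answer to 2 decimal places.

45.21

Cumulative frequencies: 6, 13, 19, 28, 36, 51, 72, 86
n = 86; position = 3n/4 = 64.5.
This falls in the class 42 to under 47: L = 42, F = 51, f = 21, h = 5.
Upper quartile ≈ 42 + ((64.5 − 51) / 21) × 5 = 45.2143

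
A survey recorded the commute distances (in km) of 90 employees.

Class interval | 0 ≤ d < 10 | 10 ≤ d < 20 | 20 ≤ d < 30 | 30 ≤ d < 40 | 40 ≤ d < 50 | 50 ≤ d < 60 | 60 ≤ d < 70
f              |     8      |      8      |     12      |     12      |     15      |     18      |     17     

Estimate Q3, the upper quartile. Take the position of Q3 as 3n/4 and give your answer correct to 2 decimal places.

56.94

Cumulative frequencies: 8, 16, 28, 40, 55, 73, 90
n = 90; position = 3n/4 = 67.5.
This falls in the class 50 ≤ d < 60: L = 50, F = 55, f = 18, h = 10.
Upper quartile ≈ 50 + ((67.5 − 55) / 18) × 10 = 56.9444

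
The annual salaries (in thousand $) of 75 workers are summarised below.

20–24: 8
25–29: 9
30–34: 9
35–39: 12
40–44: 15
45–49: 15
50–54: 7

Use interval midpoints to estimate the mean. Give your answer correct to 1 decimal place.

38.0

Midpoints: 22, 27, 32, 37, 42, 47, 52
Σfm = 8×22 + 9×27 + 9×32 + 12×37 + 15×42 + 15×47 + 7×52 = 2850
n = Σf = 75
Mean = 2850 / 75 = 38.0000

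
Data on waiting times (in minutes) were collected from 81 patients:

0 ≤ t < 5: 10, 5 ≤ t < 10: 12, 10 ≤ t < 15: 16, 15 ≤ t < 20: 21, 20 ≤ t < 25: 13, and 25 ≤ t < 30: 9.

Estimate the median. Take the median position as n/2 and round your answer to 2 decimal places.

Cumulative frequencies: 10, 22, 38, 59, 72, 81
n = 81; position = n/2 = 40.5.
This falls in the class 15 ≤ t < 20: L = 15, F = 38, f = 21, h = 5.
Median ≈ 15 + ((40.5 − 38) / 21) × 5 = 15.5952

15.60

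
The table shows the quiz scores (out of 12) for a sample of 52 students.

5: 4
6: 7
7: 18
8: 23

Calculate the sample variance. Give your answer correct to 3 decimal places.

Values: 5, 6, 7, 8
n = 52, Σfx = 372, mean = 7.1538
Σfx² = 2706
Σf(x − x̄)² = Σfx² − (Σfx)²/n = 2706 − 372²/52 = 44.7692
Sample variance = 44.7692 / 51 = 0.8778

0.878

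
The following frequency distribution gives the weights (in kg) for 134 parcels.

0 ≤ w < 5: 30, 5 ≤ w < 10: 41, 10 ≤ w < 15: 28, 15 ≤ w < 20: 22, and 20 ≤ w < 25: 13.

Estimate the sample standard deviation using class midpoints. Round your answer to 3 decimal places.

6.343

Midpoints: 2.5, 7.5, 12.5, 17.5, 22.5
n = 134, Σfm = 1410, mean = 10.5224
Σfm² = 20187.5
Σf(m − x̄)² = Σfm² − (Σfm)²/n = 20187.5 − 1410²/134 = 5350.9328
Sample variance = 5350.9328 / 133 = 40.2326
Standard deviation = √40.2326 = 6.3429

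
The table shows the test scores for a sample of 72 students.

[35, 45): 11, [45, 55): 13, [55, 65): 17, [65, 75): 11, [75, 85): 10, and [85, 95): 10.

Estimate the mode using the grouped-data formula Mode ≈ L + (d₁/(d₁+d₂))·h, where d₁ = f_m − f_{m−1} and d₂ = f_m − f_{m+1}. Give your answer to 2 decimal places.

59.00

Modal class: [55, 65) (highest frequency 17).
d₁ = 17 − 13 = 4, d₂ = 17 − 11 = 6
Mode ≈ 55 + (4/(4+6)) × 10 = 55 + 4.0000 = 59.0000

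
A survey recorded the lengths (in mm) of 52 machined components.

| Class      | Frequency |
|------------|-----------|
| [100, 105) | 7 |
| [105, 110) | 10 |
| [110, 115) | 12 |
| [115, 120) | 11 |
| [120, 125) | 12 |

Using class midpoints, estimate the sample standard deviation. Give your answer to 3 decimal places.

Midpoints: 102.5, 107.5, 112.5, 117.5, 122.5
n = 52, Σfm = 5905, mean = 113.5577
Σfm² = 672925
Σf(m − x̄)² = Σfm² − (Σfm)²/n = 672925 − 5905²/52 = 2366.8269
Sample variance = 2366.8269 / 51 = 46.4084
Standard deviation = √46.4084 = 6.8124

6.812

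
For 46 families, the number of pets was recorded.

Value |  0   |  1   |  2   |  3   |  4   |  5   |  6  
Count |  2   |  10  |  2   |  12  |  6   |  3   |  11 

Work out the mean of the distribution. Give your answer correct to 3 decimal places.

3.370

Values: 0, 1, 2, 3, 4, 5, 6
Σfx = 2×0 + 10×1 + 2×2 + 12×3 + 6×4 + 3×5 + 11×6 = 155
n = Σf = 46
Mean = 155 / 46 = 3.3696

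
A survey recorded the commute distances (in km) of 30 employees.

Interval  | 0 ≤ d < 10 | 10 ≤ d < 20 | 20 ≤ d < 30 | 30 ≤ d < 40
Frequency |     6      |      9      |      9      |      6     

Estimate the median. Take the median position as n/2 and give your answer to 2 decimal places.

20.00

Cumulative frequencies: 6, 15, 24, 30
n = 30; position = n/2 = 15.
This falls in the class 10 ≤ d < 20: L = 10, F = 6, f = 9, h = 10.
Median ≈ 10 + ((15 − 6) / 9) × 10 = 20.0000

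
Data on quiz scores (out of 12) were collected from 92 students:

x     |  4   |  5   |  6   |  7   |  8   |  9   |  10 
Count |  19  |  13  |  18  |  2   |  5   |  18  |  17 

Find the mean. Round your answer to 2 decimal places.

6.90

Values: 4, 5, 6, 7, 8, 9, 10
Σfx = 19×4 + 13×5 + 18×6 + 2×7 + 5×8 + 18×9 + 17×10 = 635
n = Σf = 92
Mean = 635 / 92 = 6.9022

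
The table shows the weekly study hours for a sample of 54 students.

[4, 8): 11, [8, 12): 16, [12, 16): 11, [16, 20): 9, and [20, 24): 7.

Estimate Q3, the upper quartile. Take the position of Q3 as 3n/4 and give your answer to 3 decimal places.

Cumulative frequencies: 11, 27, 38, 47, 54
n = 54; position = 3n/4 = 40.5.
This falls in the class [16, 20): L = 16, F = 38, f = 9, h = 4.
Upper quartile ≈ 16 + ((40.5 − 38) / 9) × 4 = 17.1111

17.111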